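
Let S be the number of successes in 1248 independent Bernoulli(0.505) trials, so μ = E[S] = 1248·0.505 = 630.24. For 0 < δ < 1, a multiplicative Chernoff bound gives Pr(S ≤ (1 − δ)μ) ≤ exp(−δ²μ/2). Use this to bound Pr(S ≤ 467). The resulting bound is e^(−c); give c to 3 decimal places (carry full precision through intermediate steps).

21.141

Write 467 = (1 − δ)μ, so δ = 1 − 467/630.24 = 0.2590124…
Then the exponent is δ²μ/2 = (μ − 467)²/(2μ) = 21.140595.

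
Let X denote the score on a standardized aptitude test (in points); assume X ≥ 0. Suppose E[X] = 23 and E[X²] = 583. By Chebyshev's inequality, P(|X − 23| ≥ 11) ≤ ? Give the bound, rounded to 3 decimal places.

Var(X) = E[X²] − (E[X])² = 583 − 529 = 54.
Chebyshev's inequality: P(|X − μ| ≥ t) ≤ Var(X)/t² = 54/121 = 0.4463.

0.446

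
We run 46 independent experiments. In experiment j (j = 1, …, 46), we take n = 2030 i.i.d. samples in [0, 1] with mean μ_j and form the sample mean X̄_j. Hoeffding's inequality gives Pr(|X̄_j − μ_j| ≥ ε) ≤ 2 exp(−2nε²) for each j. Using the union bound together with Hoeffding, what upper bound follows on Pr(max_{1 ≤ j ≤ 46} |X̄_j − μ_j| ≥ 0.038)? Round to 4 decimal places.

0.2616

Per-experiment Hoeffding bound: 2·exp(−2·2030·0.038²) = 2·exp(−5.86264) = 0.0056875.
Union bound over 46 events: 46·0.0056875 = 0.26162.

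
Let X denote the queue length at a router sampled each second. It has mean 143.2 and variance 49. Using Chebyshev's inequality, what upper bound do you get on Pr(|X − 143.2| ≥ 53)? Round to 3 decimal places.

0.017

Chebyshev: Pr(|X − μ| ≥ t) ≤ Var(X)/t².
Bound = 49 / 2809 = 0.0174.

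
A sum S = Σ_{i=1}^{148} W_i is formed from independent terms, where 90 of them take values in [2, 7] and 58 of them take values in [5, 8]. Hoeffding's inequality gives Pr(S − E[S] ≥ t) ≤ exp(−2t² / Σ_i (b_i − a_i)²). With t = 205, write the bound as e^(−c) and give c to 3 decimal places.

Σ(b_i − a_i)² = 90·5² + 58·3² = 2772.
c = 2t² / 2772 = 2·205² / 2772 = 30.3211.

30.321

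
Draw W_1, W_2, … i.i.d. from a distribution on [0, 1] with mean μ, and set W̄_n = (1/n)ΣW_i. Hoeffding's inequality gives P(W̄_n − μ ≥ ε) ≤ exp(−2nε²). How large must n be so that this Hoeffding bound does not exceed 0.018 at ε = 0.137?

108

Require exp(−2nε²) ≤ 0.018, i.e. 2nε² ≥ ln(1/0.018) = 4.017384.
So n ≥ 4.017384 / (2·0.137²) = 107.022.
The smallest integer n is 108.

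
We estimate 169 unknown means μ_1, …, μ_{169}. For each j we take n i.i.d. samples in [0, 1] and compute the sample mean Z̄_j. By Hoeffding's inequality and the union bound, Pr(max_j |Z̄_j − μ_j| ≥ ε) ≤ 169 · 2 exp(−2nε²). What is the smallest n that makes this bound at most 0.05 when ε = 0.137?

235

Need 2·169·exp(−2nε²) ≤ 0.05, i.e. exp(−2nε²) ≤ 0.05/338.
So 2nε² ≥ ln(338/0.05) = 8.818778.
Hence n ≥ 8.818778/(2·0.137²) = 234.929.
The smallest integer n is 235.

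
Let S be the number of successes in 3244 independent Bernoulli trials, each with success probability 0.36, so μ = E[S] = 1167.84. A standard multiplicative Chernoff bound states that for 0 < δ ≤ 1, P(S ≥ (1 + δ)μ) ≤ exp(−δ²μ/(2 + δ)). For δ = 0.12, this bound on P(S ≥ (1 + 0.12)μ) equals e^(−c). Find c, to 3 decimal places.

c = δ²μ/(2 + δ) = 0.12²·1167.84/(2 + 0.12) = 7.9325.

7.932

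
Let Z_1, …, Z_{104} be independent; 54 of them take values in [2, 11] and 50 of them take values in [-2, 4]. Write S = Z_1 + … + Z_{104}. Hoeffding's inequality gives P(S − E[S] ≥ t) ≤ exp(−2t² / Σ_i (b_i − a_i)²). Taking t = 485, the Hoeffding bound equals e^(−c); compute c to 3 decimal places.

Σ(b_i − a_i)² = 54·9² + 50·6² = 6174.
c = 2t² / 6174 = 2·485² / 6174 = 76.1986.

76.199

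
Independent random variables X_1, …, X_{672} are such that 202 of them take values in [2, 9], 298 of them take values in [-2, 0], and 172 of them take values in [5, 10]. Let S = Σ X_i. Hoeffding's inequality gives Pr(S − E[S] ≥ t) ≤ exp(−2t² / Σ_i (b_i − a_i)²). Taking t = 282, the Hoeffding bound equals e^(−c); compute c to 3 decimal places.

Σ(b_i − a_i)² = 202·7² + 298·2² + 172·5² = 15390.
c = 2t² / 15390 = 2·282² / 15390 = 10.3345.

10.335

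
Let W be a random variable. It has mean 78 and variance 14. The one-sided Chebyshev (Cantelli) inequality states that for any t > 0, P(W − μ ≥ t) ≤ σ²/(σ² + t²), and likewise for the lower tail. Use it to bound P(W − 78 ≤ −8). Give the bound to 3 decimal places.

0.179

Here σ² = 14 and t = 8, so σ² + t² = 78.
Cantelli's bound: 14/78 = 0.1795.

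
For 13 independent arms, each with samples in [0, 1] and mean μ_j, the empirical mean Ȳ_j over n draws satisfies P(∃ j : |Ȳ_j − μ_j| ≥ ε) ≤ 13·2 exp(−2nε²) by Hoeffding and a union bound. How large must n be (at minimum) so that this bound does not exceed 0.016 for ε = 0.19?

Need 2·13·exp(−2nε²) ≤ 0.016, i.e. exp(−2nε²) ≤ 0.016/26.
So 2nε² ≥ ln(26/0.016) = 7.393263.
Hence n ≥ 7.393263/(2·0.19²) = 102.400.
The smallest integer n is 103.

103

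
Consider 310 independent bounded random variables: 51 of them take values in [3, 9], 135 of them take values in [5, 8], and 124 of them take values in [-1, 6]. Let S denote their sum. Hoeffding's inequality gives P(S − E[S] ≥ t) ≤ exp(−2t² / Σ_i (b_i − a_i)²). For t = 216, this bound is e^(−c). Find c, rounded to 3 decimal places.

Σ(b_i − a_i)² = 51·6² + 135·3² + 124·7² = 9127.
c = 2t² / 9127 = 2·216² / 9127 = 10.2237.

10.224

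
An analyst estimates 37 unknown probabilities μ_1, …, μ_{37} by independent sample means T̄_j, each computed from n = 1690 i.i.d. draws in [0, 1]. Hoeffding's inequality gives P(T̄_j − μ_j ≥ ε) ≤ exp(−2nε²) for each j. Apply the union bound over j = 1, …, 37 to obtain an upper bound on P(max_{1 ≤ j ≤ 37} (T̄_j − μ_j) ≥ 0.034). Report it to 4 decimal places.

Per-experiment Hoeffding bound: exp(−2·1690·0.034²) = exp(−3.90728) = 0.020095.
Union bound over 37 events: 37·0.020095 = 0.74352.

0.7435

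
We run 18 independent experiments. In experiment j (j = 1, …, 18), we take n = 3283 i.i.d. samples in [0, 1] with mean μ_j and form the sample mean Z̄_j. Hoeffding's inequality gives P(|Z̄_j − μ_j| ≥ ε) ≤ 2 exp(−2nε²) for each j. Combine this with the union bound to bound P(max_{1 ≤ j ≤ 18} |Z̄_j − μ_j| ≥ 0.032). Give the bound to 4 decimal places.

0.0433

Per-experiment Hoeffding bound: 2·exp(−2·3283·0.032²) = 2·exp(−6.72358) = 0.0024044.
Union bound over 18 events: 18·0.0024044 = 0.04328.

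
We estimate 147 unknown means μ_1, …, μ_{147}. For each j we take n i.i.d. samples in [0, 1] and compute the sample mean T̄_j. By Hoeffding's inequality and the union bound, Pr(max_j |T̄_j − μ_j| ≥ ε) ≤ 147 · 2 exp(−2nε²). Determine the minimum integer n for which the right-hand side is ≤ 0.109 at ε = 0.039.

Need 2·147·exp(−2nε²) ≤ 0.109, i.e. exp(−2nε²) ≤ 0.109/294.
So 2nε² ≥ ln(294/0.109) = 7.899987.
Hence n ≥ 7.899987/(2·0.039²) = 2596.971.
The smallest integer n is 2597.

2597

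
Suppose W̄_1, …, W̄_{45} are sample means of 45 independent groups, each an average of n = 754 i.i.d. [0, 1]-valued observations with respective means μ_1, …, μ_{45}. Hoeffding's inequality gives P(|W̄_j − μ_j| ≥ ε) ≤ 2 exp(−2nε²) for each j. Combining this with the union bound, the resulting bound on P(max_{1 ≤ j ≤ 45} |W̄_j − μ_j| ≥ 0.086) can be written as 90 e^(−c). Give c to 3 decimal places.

Union bound over the 45 events: P(max_{1 ≤ j ≤ 45} |W̄_j − μ_j| ≥ 0.086) ≤ 45·2·exp(−2nε²) = 90 exp(−2·754·0.086²).
So c = 2·754·0.086² = 11.1532.

11.153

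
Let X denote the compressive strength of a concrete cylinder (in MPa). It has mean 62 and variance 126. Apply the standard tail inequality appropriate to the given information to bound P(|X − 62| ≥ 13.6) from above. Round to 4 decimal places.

0.6812

Mean and variance are known, so Chebyshev's inequality applies.
Chebyshev: P(|X − μ| ≥ t) ≤ Var(X)/t².
Bound = 126 / 184.96 = 0.6812.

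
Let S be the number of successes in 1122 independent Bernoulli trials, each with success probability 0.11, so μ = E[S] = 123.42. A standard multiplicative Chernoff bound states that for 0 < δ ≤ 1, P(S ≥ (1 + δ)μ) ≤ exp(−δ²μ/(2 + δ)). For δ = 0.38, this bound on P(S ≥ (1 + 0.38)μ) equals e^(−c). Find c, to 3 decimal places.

c = δ²μ/(2 + δ) = 0.38²·123.42/(2 + 0.38) = 7.4882.

7.488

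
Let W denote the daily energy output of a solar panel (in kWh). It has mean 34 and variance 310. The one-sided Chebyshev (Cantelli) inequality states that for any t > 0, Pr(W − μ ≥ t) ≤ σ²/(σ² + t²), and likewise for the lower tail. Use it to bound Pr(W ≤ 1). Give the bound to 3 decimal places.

0.222

Here σ² = 310 and t = 33, so σ² + t² = 1399.
Cantelli's bound: 310/1399 = 0.2216.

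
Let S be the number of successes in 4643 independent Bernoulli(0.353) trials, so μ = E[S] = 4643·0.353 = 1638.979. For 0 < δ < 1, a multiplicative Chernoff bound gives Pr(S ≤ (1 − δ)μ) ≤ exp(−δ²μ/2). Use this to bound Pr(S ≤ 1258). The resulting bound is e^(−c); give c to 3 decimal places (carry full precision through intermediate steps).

44.279

Write 1258 = (1 − δ)μ, so δ = 1 − 1258/1638.979 = 0.232449…
Then the exponent is δ²μ/2 = (μ − 1258)²/(2μ) = 44.279090.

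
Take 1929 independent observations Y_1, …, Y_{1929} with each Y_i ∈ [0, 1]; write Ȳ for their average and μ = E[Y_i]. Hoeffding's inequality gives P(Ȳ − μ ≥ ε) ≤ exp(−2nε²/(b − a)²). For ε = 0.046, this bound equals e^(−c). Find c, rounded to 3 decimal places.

c = 2nε²/(b − a)² = 2·1929·0.046² / 1² = 8.1635.

8.164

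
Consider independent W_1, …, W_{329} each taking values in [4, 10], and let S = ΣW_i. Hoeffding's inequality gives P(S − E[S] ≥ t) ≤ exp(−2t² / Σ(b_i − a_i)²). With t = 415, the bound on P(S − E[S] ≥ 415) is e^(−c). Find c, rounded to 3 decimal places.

Σ(b_i − a_i)² = 329·(6)² = 11844.
c = 2t²/11844 = 2·415²/11844 = 29.0822.

29.082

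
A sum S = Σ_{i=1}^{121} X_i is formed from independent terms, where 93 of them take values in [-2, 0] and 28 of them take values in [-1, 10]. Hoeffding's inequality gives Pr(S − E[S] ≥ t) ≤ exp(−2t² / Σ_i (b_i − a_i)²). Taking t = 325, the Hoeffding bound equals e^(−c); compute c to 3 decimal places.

56.184

Σ(b_i − a_i)² = 93·2² + 28·11² = 3760.
c = 2t² / 3760 = 2·325² / 3760 = 56.1835.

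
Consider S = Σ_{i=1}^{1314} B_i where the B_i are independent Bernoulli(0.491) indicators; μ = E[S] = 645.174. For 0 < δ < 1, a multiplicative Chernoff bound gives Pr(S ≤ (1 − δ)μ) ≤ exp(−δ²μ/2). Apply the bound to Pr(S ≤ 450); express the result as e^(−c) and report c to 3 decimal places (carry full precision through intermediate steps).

29.521

Write 450 = (1 − δ)μ, so δ = 1 − 450/645.174 = 0.3025137…
Then the exponent is δ²μ/2 = (μ − 450)²/(2μ) = 29.521408.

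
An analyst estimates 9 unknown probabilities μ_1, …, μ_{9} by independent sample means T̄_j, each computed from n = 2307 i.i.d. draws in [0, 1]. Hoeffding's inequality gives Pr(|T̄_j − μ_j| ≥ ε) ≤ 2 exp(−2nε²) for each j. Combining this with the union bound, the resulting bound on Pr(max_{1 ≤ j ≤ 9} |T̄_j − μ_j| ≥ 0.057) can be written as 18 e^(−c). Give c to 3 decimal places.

14.991

Union bound over the 9 events: Pr(max_{1 ≤ j ≤ 9} |T̄_j − μ_j| ≥ 0.057) ≤ 9·2·exp(−2nε²) = 18 exp(−2·2307·0.057²).
So c = 2·2307·0.057² = 14.9909.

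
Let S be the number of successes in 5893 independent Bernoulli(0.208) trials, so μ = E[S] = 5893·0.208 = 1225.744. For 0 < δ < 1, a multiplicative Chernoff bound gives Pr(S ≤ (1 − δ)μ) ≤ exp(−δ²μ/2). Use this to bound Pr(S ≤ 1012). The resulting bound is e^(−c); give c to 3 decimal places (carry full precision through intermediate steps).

Write 1012 = (1 − δ)μ, so δ = 1 − 1012/1225.744 = 0.174379…
Then the exponent is δ²μ/2 = (μ − 1012)²/(2μ) = 18.636231.

18.636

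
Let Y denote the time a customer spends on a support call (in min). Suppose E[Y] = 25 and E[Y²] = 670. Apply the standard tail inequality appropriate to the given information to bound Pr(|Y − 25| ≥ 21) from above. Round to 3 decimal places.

The first two moments determine the variance, so Chebyshev's inequality is the sharpest standard bound available.
Var(Y) = E[Y²] − (E[Y])² = 670 − 625 = 45.
Chebyshev's inequality: Pr(|Y − μ| ≥ t) ≤ Var(Y)/t² = 45/441 = 0.1020.

0.102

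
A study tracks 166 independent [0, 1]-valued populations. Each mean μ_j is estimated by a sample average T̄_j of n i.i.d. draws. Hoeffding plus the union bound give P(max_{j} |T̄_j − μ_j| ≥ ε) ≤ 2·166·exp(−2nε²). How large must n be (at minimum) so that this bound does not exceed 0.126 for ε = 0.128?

Need 2·166·exp(−2nε²) ≤ 0.126, i.e. exp(−2nε²) ≤ 0.126/332.
So 2nε² ≥ ln(332/0.126) = 7.876608.
Hence n ≥ 7.876608/(2·0.128²) = 240.375.
The smallest integer n is 241.

241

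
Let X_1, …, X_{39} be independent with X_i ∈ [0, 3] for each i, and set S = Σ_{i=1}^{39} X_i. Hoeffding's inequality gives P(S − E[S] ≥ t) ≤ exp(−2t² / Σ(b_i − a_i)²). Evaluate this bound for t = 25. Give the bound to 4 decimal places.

0.0284

Σ(b_i − a_i)² = 39·(3)² = 351.
Exponent = 2·25²/351 = 3.5613.
Bound = exp(−3.5613) = 0.02840.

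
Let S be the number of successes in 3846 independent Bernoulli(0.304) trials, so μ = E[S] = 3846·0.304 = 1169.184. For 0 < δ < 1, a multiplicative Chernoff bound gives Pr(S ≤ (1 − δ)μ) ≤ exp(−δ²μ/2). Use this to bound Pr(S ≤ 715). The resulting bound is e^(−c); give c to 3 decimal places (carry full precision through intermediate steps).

88.217

Write 715 = (1 − δ)μ, so δ = 1 − 715/1169.184 = 0.3884624…
Then the exponent is δ²μ/2 = (μ − 715)²/(2μ) = 88.216699.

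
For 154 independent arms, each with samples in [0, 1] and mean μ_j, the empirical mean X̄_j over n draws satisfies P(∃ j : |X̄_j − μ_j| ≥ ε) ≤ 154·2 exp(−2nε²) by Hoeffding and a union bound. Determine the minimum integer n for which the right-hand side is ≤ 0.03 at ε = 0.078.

Need 2·154·exp(−2nε²) ≤ 0.03, i.e. exp(−2nε²) ≤ 0.03/308.
So 2nε² ≥ ln(308/0.03) = 9.236658.
Hence n ≥ 9.236658/(2·0.078²) = 759.094.
The smallest integer n is 760.

760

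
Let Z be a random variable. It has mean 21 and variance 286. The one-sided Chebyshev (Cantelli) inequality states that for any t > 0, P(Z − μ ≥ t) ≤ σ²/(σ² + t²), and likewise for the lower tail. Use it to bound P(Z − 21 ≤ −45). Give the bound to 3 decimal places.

0.124

Here σ² = 286 and t = 45, so σ² + t² = 2311.
Cantelli's bound: 286/2311 = 0.1238.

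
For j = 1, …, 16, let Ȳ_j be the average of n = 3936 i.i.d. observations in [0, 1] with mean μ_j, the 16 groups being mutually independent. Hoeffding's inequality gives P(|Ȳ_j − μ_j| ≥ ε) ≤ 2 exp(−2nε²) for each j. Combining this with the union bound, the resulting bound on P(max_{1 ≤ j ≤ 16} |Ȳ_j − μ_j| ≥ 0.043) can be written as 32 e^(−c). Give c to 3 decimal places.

14.555

Union bound over the 16 events: P(max_{1 ≤ j ≤ 16} |Ȳ_j − μ_j| ≥ 0.043) ≤ 16·2·exp(−2nε²) = 32 exp(−2·3936·0.043²).
So c = 2·3936·0.043² = 14.5553.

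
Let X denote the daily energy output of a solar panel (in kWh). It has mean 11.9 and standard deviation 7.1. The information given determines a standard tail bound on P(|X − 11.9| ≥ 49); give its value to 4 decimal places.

0.0210

Mean and variance are known, so Chebyshev's inequality applies.
Chebyshev: P(|X − μ| ≥ t) ≤ Var(X)/t².
Var(X) = σ² = 7.1² = 50.41.
Bound = 50.41 / 2401 = 0.0210.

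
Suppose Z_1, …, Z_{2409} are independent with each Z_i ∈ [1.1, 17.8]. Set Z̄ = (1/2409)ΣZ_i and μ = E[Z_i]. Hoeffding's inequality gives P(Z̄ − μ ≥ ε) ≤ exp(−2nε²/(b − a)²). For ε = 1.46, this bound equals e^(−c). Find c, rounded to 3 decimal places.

c = 2nε²/(b − a)² = 2·2409·1.46² / 16.7² = 36.8247.

36.825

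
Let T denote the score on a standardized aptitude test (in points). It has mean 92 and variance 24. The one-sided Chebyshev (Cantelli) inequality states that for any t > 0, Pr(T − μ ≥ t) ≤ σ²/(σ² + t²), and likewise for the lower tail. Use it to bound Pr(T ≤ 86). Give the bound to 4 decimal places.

0.4000

Here σ² = 24 and t = 6, so σ² + t² = 60.
Cantelli's bound: 24/60 = 0.4000.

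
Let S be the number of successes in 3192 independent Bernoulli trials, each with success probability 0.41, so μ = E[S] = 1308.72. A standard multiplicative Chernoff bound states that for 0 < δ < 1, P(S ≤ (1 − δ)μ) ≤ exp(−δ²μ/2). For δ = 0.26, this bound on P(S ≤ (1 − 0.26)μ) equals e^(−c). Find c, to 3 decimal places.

44.235

c = δ²μ/2 = 0.26²·1308.72/2 = 44.2347.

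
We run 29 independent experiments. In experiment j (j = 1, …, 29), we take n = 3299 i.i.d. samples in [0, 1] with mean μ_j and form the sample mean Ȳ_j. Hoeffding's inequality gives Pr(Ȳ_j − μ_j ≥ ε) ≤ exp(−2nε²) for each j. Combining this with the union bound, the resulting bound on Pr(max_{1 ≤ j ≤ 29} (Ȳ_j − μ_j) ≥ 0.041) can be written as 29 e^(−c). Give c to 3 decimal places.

11.091

Union bound over the 29 events: Pr(max_{1 ≤ j ≤ 29} (Ȳ_j − μ_j) ≥ 0.041) ≤ 29·exp(−2nε²) = 29 exp(−2·3299·0.041²).
So c = 2·3299·0.041² = 11.0912.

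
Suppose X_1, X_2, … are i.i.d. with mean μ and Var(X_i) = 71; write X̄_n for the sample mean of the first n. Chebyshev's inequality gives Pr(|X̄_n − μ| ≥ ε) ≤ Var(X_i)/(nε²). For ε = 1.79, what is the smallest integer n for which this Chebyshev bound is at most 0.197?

113

Require 71/(n·1.79²) ≤ 0.197, i.e. n ≥ 71/(0.197·1.79²) = 112.483.
The smallest integer n is 113.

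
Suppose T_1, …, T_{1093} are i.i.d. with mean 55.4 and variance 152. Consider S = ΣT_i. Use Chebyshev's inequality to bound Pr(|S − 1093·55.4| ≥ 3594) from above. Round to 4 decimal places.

Var(S) = n·Var(T_i) = 1093·152 = 166136.
Chebyshev: Pr(|S − 1093·55.4| ≥ 3594) ≤ Var(S)/3594² = 166136/12916836 = 0.0129.

0.0129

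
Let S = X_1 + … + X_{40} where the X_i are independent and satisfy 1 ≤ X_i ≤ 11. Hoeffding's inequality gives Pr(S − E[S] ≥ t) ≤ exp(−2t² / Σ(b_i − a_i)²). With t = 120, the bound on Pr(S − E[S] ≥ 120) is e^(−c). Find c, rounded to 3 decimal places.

Σ(b_i − a_i)² = 40·(10)² = 4000.
c = 2t²/4000 = 2·120²/4000 = 7.2000.

7.200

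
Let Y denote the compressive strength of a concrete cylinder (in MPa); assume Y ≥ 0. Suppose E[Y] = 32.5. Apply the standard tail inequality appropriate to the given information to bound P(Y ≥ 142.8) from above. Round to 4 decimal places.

0.2276

Only the mean of a non-negative variable is known, so Markov's inequality is the applicable tail bound.
Markov's inequality: for a non-negative random variable, P(Y ≥ a) ≤ E[Y]/a.
Here E[Y] = 32.5 and a = 142.8, so the bound is 32.5/142.8 = 0.2276.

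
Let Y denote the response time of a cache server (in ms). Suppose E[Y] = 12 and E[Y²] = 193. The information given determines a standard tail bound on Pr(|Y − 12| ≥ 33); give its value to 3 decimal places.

The first two moments determine the variance, so Chebyshev's inequality is the sharpest standard bound available.
Var(Y) = E[Y²] − (E[Y])² = 193 − 144 = 49.
Chebyshev's inequality: Pr(|Y − μ| ≥ t) ≤ Var(Y)/t² = 49/1089 = 0.0450.

0.045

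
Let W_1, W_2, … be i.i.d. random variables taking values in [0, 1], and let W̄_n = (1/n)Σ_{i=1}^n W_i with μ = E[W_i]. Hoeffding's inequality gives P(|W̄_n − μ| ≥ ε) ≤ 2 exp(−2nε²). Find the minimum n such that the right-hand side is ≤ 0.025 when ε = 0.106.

Require 2·exp(−2nε²) ≤ 0.025, i.e. 2nε² ≥ ln(2/0.025) = 4.382027.
So n ≥ 4.382027 / (2·0.106²) = 194.999.
The smallest integer n is 195.

195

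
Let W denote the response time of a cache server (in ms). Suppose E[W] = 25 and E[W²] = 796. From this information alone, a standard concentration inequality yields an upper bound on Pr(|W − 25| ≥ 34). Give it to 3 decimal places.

0.148

The first two moments determine the variance, so Chebyshev's inequality is the sharpest standard bound available.
Var(W) = E[W²] − (E[W])² = 796 − 625 = 171.
Chebyshev's inequality: Pr(|W − μ| ≥ t) ≤ Var(W)/t² = 171/1156 = 0.1479.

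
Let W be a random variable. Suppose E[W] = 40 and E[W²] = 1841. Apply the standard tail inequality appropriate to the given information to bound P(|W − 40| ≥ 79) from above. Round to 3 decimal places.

The first two moments determine the variance, so Chebyshev's inequality is the sharpest standard bound available.
Var(W) = E[W²] − (E[W])² = 1841 − 1600 = 241.
Chebyshev's inequality: P(|W − μ| ≥ t) ≤ Var(W)/t² = 241/6241 = 0.0386.

0.039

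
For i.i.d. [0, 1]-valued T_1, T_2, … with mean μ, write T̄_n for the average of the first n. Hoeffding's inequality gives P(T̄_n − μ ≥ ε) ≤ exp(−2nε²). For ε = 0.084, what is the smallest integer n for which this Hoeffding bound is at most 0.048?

216

Require exp(−2nε²) ≤ 0.048, i.e. 2nε² ≥ ln(1/0.048) = 3.036554.
So n ≥ 3.036554 / (2·0.084²) = 215.175.
The smallest integer n is 216.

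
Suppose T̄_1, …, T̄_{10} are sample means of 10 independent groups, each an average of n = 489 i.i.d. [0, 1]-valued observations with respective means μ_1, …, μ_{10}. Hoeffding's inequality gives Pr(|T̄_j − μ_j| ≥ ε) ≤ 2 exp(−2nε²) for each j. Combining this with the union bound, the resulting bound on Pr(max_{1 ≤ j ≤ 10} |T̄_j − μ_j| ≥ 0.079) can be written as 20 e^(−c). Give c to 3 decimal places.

6.104

Union bound over the 10 events: Pr(max_{1 ≤ j ≤ 10} |T̄_j − μ_j| ≥ 0.079) ≤ 10·2·exp(−2nε²) = 20 exp(−2·489·0.079²).
So c = 2·489·0.079² = 6.1037.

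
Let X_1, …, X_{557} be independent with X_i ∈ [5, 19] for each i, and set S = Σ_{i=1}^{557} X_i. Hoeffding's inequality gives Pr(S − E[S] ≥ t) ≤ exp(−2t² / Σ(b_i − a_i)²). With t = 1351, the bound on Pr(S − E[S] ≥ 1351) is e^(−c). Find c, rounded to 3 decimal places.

33.437

Σ(b_i − a_i)² = 557·(14)² = 109172.
c = 2t²/109172 = 2·1351²/109172 = 33.4372.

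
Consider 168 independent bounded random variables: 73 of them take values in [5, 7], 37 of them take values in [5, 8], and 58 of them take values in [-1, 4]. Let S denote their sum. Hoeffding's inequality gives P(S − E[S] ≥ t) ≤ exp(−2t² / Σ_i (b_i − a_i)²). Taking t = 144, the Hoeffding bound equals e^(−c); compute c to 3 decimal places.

Σ(b_i − a_i)² = 73·2² + 37·3² + 58·5² = 2075.
c = 2t² / 2075 = 2·144² / 2075 = 19.9865.

19.987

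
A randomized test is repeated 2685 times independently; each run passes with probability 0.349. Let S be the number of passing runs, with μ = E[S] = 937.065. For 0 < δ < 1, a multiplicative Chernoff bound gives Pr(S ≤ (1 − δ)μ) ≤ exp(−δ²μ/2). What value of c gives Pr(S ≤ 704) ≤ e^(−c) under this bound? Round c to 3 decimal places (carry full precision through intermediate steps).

28.984

Write 704 = (1 − δ)μ, so δ = 1 − 704/937.065 = 0.2487181…
Then the exponent is δ²μ/2 = (μ − 704)²/(2μ) = 28.983739.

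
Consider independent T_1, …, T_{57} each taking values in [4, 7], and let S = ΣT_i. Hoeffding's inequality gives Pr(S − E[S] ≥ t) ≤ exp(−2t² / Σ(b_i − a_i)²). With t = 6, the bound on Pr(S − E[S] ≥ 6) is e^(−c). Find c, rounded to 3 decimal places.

Σ(b_i − a_i)² = 57·(3)² = 513.
c = 2t²/513 = 2·6²/513 = 0.1404.

0.140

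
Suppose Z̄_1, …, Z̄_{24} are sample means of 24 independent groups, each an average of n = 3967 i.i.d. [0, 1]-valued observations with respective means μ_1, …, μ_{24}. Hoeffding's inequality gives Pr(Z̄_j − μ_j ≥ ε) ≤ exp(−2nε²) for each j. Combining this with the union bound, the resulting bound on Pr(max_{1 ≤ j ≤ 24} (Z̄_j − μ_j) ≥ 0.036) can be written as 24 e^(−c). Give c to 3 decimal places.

Union bound over the 24 events: Pr(max_{1 ≤ j ≤ 24} (Z̄_j − μ_j) ≥ 0.036) ≤ 24·exp(−2nε²) = 24 exp(−2·3967·0.036²).
So c = 2·3967·0.036² = 10.2825.

10.282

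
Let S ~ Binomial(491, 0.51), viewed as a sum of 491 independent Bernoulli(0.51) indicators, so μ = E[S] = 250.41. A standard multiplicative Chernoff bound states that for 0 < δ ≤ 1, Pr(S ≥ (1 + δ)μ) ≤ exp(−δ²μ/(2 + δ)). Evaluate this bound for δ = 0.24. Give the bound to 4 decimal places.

Exponent = δ²μ/(2 + δ) = 0.24²·250.41/2.24 = 6.4391.
Bound = exp(−6.4391) = 0.00160.

0.0016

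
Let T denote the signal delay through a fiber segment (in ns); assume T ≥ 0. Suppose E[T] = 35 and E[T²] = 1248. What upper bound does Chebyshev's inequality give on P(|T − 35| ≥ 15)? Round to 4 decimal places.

0.1022

Var(T) = E[T²] − (E[T])² = 1248 − 1225 = 23.
Chebyshev's inequality: P(|T − μ| ≥ t) ≤ Var(T)/t² = 23/225 = 0.1022.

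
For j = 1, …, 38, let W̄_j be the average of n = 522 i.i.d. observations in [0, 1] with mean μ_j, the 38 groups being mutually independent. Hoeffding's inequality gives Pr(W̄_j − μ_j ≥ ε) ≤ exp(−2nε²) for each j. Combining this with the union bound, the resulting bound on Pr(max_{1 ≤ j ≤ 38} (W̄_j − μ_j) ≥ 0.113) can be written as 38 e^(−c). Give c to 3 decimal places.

13.331

Union bound over the 38 events: Pr(max_{1 ≤ j ≤ 38} (W̄_j − μ_j) ≥ 0.113) ≤ 38·exp(−2nε²) = 38 exp(−2·522·0.113²).
So c = 2·522·0.113² = 13.3308.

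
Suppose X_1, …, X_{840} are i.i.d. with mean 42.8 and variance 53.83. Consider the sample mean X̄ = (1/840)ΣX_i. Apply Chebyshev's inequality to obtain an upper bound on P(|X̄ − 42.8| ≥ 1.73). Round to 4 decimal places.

Var(X̄) = Var(X_i)/n = 53.83/840 = 0.064083.
Chebyshev: P(|X̄ − 42.8| ≥ 1.73) ≤ Var(X̄)/(1.73)² = 53.83/(840·1.73²) = 0.0214.

0.0214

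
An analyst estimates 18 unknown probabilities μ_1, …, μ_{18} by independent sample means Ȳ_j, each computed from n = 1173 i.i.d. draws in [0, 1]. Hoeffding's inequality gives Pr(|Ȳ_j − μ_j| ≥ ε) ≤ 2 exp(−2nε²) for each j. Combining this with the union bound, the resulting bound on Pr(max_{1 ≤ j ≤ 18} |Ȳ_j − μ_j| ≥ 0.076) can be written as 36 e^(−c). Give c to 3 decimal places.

13.550

Union bound over the 18 events: Pr(max_{1 ≤ j ≤ 18} |Ȳ_j − μ_j| ≥ 0.076) ≤ 18·2·exp(−2nε²) = 36 exp(−2·1173·0.076²).
So c = 2·1173·0.076² = 13.5505.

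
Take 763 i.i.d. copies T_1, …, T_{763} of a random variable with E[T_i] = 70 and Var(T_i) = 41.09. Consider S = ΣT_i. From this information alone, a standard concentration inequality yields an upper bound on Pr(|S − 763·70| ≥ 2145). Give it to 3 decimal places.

0.007

With mean and variance of each term known, Chebyshev's inequality bounds the deviation of the sum (or sample mean).
Var(S) = n·Var(T_i) = 763·41.09 = 31351.67.
Chebyshev: Pr(|S − 763·70| ≥ 2145) ≤ Var(S)/2145² = 31351.67/4601025 = 0.0068.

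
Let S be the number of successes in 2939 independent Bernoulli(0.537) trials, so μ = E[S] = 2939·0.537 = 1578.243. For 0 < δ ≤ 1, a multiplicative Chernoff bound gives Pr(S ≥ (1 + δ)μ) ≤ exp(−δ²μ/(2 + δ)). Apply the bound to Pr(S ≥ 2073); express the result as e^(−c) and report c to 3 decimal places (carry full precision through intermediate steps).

67.041

Write 2073 = (1 + δ)μ, so δ = 2073/1578.243 − 1 = 0.3134859…
Then the exponent is δ²μ/(2 + δ) = (2073 − μ)² / (μ·(2 + δ)) = 67.041413.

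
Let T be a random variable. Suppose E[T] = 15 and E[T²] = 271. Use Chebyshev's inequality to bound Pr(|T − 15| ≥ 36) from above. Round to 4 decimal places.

Var(T) = E[T²] − (E[T])² = 271 − 225 = 46.
Chebyshev's inequality: Pr(|T − μ| ≥ t) ≤ Var(T)/t² = 46/1296 = 0.0355.

0.0355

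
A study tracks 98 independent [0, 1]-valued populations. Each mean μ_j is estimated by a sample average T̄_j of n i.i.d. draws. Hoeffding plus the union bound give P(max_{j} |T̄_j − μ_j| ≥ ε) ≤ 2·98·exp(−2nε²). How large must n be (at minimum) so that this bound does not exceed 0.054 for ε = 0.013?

Need 2·98·exp(−2nε²) ≤ 0.054, i.e. exp(−2nε²) ≤ 0.054/196.
So 2nε² ≥ ln(196/0.054) = 8.196886.
Hence n ≥ 8.196886/(2·0.013²) = 24251.142.
The smallest integer n is 24252.

24252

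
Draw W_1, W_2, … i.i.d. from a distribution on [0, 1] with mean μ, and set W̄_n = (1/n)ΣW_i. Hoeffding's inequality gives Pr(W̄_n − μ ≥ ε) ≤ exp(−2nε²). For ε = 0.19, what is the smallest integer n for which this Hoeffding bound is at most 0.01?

Require exp(−2nε²) ≤ 0.01, i.e. 2nε² ≥ ln(1/0.01) = 4.605170.
So n ≥ 4.605170 / (2·0.19²) = 63.784.
The smallest integer n is 64.

64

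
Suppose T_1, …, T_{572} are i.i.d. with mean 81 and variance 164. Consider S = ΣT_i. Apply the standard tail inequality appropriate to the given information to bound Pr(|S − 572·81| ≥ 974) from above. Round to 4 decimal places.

With mean and variance of each term known, Chebyshev's inequality bounds the deviation of the sum (or sample mean).
Var(S) = n·Var(T_i) = 572·164 = 93808.
Chebyshev: Pr(|S − 572·81| ≥ 974) ≤ Var(S)/974² = 93808/948676 = 0.0989.

0.0989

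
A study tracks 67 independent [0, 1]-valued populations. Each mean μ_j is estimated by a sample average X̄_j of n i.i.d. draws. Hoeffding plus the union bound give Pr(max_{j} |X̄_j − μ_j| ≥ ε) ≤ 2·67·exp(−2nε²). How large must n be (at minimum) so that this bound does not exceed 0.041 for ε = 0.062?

1053

Need 2·67·exp(−2nε²) ≤ 0.041, i.e. exp(−2nε²) ≤ 0.041/134.
So 2nε² ≥ ln(134/0.041) = 8.092023.
Hence n ≥ 8.092023/(2·0.062²) = 1052.552.
The smallest integer n is 1053.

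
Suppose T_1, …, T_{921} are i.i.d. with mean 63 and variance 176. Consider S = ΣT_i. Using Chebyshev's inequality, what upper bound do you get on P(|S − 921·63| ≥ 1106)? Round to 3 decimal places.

0.133

Var(S) = n·Var(T_i) = 921·176 = 162096.
Chebyshev: P(|S − 921·63| ≥ 1106) ≤ Var(S)/1106² = 162096/1223236 = 0.1325.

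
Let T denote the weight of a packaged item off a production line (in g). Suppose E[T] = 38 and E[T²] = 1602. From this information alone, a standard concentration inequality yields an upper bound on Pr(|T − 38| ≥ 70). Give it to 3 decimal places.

The first two moments determine the variance, so Chebyshev's inequality is the sharpest standard bound available.
Var(T) = E[T²] − (E[T])² = 1602 − 1444 = 158.
Chebyshev's inequality: Pr(|T − μ| ≥ t) ≤ Var(T)/t² = 158/4900 = 0.0322.

0.032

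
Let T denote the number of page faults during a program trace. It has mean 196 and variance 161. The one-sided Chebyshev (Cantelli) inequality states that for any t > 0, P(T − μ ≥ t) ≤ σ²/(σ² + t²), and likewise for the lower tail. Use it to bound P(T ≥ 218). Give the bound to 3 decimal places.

Here σ² = 161 and t = 22, so σ² + t² = 645.
Cantelli's bound: 161/645 = 0.2496.

0.250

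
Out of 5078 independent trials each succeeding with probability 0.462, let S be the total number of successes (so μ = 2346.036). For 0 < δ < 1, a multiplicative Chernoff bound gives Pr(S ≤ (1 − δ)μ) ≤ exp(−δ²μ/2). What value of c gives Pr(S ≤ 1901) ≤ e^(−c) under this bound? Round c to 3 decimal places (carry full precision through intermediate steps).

42.211

Write 1901 = (1 − δ)μ, so δ = 1 − 1901/2346.036 = 0.189697…
Then the exponent is δ²μ/2 = (μ − 1901)²/(2μ) = 42.210998.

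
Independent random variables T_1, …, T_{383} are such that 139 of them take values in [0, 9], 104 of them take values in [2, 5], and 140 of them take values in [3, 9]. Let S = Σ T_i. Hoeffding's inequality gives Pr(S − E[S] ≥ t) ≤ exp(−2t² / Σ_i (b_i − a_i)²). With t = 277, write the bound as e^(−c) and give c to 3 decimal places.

8.904

Σ(b_i − a_i)² = 139·9² + 104·3² + 140·6² = 17235.
c = 2t² / 17235 = 2·277² / 17235 = 8.9039.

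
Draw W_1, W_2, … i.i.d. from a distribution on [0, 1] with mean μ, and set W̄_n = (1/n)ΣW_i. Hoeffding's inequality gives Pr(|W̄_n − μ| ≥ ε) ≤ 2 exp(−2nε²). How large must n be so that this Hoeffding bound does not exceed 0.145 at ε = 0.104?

122

Require 2·exp(−2nε²) ≤ 0.145, i.e. 2nε² ≥ ln(2/0.145) = 2.624169.
So n ≥ 2.624169 / (2·0.104²) = 121.310.
The smallest integer n is 122.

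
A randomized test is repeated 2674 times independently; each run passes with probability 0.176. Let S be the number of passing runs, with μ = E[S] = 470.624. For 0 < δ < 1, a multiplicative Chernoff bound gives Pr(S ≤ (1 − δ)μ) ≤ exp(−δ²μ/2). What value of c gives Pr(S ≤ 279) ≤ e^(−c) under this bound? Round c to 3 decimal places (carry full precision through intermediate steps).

Write 279 = (1 − δ)μ, so δ = 1 − 279/470.624 = 0.4071701…
Then the exponent is δ²μ/2 = (μ − 279)²/(2μ) = 39.011777.

39.012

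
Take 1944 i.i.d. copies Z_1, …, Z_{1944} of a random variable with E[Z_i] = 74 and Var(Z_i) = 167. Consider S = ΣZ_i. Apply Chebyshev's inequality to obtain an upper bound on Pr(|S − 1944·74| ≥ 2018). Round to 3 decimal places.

0.080

Var(S) = n·Var(Z_i) = 1944·167 = 324648.
Chebyshev: Pr(|S − 1944·74| ≥ 2018) ≤ Var(S)/2018² = 324648/4072324 = 0.0797.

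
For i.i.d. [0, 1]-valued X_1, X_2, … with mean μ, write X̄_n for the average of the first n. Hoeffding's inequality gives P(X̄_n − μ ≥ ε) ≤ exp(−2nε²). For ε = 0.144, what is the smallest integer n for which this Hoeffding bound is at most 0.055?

70

Require exp(−2nε²) ≤ 0.055, i.e. 2nε² ≥ ln(1/0.055) = 2.900422.
So n ≥ 2.900422 / (2·0.144²) = 69.937.
The smallest integer n is 70.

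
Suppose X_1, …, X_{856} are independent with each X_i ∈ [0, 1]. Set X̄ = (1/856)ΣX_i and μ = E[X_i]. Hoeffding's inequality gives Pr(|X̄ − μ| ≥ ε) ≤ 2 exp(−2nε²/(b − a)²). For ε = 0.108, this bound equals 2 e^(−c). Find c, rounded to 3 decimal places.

19.969

c = 2nε²/(b − a)² = 2·856·0.108² / 1² = 19.9688.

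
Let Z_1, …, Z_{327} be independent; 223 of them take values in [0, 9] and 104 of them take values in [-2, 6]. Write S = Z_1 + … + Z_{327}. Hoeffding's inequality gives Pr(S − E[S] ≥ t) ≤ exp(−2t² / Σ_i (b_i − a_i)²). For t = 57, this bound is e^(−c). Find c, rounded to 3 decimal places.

Σ(b_i − a_i)² = 223·9² + 104·8² = 24719.
c = 2t² / 24719 = 2·57² / 24719 = 0.2629.

0.263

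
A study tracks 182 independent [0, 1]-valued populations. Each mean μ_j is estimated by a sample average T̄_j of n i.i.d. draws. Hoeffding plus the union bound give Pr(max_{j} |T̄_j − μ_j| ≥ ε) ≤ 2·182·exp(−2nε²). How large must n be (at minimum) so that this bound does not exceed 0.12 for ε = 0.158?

Need 2·182·exp(−2nε²) ≤ 0.12, i.e. exp(−2nε²) ≤ 0.12/364.
So 2nε² ≥ ln(364/0.12) = 8.017417.
Hence n ≥ 8.017417/(2·0.158²) = 160.580.
The smallest integer n is 161.

161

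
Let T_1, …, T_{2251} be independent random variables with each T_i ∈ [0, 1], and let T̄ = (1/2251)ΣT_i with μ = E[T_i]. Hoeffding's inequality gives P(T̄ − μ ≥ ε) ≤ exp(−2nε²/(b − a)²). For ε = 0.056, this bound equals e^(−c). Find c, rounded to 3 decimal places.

c = 2nε²/(b − a)² = 2·2251·0.056² / 1² = 14.1183.

14.118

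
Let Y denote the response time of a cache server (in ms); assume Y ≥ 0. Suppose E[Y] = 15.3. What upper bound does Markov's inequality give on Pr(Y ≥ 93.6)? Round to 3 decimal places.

Markov's inequality: for a non-negative random variable, Pr(Y ≥ a) ≤ E[Y]/a.
Here E[Y] = 15.3 and a = 93.6, so the bound is 15.3/93.6 = 0.1635.

0.163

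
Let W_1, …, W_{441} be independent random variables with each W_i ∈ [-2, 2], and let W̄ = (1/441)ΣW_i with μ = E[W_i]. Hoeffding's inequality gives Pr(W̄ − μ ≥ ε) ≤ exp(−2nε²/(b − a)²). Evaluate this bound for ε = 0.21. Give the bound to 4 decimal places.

Exponent: 2nε²/(b − a)² = 2·441·0.21² / 4² = 2.43101.
Bound = exp(−2.43101) = 0.08795.

0.0879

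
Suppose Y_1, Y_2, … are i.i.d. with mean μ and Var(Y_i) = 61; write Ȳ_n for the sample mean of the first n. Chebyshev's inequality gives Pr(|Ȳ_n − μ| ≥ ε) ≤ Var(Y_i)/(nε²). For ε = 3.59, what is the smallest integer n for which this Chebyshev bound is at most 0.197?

Require 61/(n·3.59²) ≤ 0.197, i.e. n ≥ 61/(0.197·3.59²) = 24.026.
The smallest integer n is 25.

25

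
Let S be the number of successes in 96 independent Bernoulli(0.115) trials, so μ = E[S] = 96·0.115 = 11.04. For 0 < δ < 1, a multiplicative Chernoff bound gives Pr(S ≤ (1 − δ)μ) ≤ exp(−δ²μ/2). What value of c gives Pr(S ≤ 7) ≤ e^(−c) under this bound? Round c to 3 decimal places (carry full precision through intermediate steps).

Write 7 = (1 − δ)μ, so δ = 1 − 7/11.04 = 0.365942…
Then the exponent is δ²μ/2 = (μ − 7)²/(2μ) = 0.739203.

0.739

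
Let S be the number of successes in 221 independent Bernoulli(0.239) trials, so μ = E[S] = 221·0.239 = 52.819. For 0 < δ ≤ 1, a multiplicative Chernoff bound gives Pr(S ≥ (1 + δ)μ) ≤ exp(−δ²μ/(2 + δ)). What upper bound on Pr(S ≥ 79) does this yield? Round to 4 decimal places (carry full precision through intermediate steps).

0.0055

Write 79 = (1 + δ)μ, so δ = 79/52.819 − 1 = 0.4956739…
Then the exponent is δ²μ/(2 + δ) = (79 − μ)² / (μ·(2 + δ)) = 5.199893.
Bound = exp(−5.199893) = 0.00552.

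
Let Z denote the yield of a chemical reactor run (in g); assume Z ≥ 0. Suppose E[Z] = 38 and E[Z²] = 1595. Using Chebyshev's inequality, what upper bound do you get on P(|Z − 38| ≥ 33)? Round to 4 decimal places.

Var(Z) = E[Z²] − (E[Z])² = 1595 − 1444 = 151.
Chebyshev's inequality: P(|Z − μ| ≥ t) ≤ Var(Z)/t² = 151/1089 = 0.1387.

0.1387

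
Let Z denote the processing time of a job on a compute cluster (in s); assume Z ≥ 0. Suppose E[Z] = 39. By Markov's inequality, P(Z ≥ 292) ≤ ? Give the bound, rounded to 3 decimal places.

0.134

Markov's inequality: for a non-negative random variable, P(Z ≥ a) ≤ E[Z]/a.
Here E[Z] = 39 and a = 292, so the bound is 39/292 = 0.1336.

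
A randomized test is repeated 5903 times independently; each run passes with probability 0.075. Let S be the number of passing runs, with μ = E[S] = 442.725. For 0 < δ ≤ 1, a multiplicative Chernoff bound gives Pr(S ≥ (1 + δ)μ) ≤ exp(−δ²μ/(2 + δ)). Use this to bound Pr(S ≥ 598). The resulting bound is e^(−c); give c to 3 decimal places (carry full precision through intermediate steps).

23.167

Write 598 = (1 + δ)μ, so δ = 598/442.725 − 1 = 0.3507256…
Then the exponent is δ²μ/(2 + δ) = (598 − μ)² / (μ·(2 + δ)) = 23.166855.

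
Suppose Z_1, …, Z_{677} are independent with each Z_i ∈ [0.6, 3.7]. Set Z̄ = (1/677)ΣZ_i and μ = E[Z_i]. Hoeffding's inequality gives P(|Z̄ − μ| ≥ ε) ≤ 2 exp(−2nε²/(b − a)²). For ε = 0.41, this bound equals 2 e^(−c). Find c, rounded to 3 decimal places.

23.684

c = 2nε²/(b − a)² = 2·677·0.41² / 3.1² = 23.6844.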